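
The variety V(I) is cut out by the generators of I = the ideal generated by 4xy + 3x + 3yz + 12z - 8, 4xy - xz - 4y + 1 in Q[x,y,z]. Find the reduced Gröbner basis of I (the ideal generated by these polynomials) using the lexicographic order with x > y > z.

G = {xy + 3/4x + 3/4yz + 3z - 2, xz + 3x + 3yz + 4y + 12z - 9, y^2z + 4/3y^2 - 1/4yz^2 + 4yz - 2y - z^2 + 2/3z - 1/4}

f_1 = 4xy + 3x + 3yz + 12z - 8, LT = xy.
f_2 = 4xy - xz - 4y + 1, LT = xy.

S(f_1,f_2): lcm = xy. S = 1/4xz + 3/4x + 3/4yz + y + 3z - 9/4.
  reduce S modulo (f_1, f_2):
  remainder 1/4xz + 3/4x + 3/4yz + y + 3z - 9/4 ≠ 0; add g_3 = 1/4xz + 3/4x + 3/4yz + y + 3z - 9/4 to the basis.

S(f_1,g_3): lcm = xyz. S = -3xy + 3/4xz - 3y^2z - 4y^2 + 3/4yz^2 - 12yz + 9y + 3z^2 - 2z.
  reduce S modulo (f_1, f_2, g_3):
  remainder -3y^2z - 4y^2 + 3/4yz^2 - 12yz + 6y + 3z^2 - 2z + 3/4 ≠ 0; add g_4 = -3y^2z - 4y^2 + 3/4yz^2 - 12yz + 6y + 3z^2 - 2z + 3/4 to the basis.

The other S-polynomials (S(f_2,g_3), S(f_1,g_4), S(f_2,g_4), S(g_3,g_4)) all reduce to 0 modulo the current basis, so we have a Gröbner basis.
Inter-reduce: drop elements whose leading term is divisible by another's, tail-reduce, and make monic.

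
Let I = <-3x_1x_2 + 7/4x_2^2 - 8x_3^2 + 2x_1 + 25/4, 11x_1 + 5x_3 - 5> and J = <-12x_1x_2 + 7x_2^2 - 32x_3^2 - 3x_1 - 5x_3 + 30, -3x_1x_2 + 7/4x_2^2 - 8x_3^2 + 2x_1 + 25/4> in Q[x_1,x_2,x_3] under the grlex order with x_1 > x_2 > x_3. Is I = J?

Yes, the ideals are equal.

For a fixed monomial order, each ideal has a unique reduced Gröbner basis; comparing bases decides equality.
Buchberger on the first generating set:
f_1 = -3x_1x_2 + 7/4x_2^2 - 8x_3^2 + 2x_1 + 25/4, LT = x_1x_2.
f_2 = 11x_1 + 5x_3 - 5, LT = x_1.

S(f_1,f_2): lcm = x_1x_2. S = -7/12x_2^2 - 5/11x_2x_3 + 8/3x_3^2 - 2/3x_1 + 5/11x_2 - 25/12.
  leading term x_2^2: no divisor's leading term divides it; move -7/12x_2^2 to the remainder.
  leading term x_2x_3: no divisor's leading term divides it; move -5/11x_2x_3 to the remainder.
  leading term x_3^2: no divisor's leading term divides it; move 8/3x_3^2 to the remainder.
  leading term x_1: subtract (-2/33)·f_2 from -2/3x_1 + 5/11x_2 - 25/12 → 5/11x_2 + 10/33x_3 - 105/44
  leading term x_2: no divisor's leading term divides it; move 5/11x_2 to the remainder.
  leading term x_3: no divisor's leading term divides it; move 10/33x_3 to the remainder.
  leading term 1: no divisor's leading term divides it; move -105/44 to the remainder.
  remainder -7/12x_2^2 - 5/11x_2x_3 + 8/3x_3^2 + 5/11x_2 + 10/33x_3 - 105/44 ≠ 0; add g_3 = -7/12x_2^2 - 5/11x_2x_3 + 8/3x_3^2 + 5/11x_2 + 10/33x_3 - 105/44 to the basis.

The other S-polynomials (S(f_1,g_3), S(f_2,g_3)) all reduce to 0 modulo the current basis, so we have a Gröbner basis.
Inter-reduce: drop elements whose leading term is divisible by another's, tail-reduce, and make monic.
Reduced Gröbner basis: {x_2^2 + 60/77x_2x_3 - 32/7x_3^2 - 60/77x_2 - 40/77x_3 + 45/11, x_1 + 5/11x_3 - 5/11}.

Buchberger on the second generating set:
h_1 = -12x_1x_2 + 7x_2^2 - 32x_3^2 - 3x_1 - 5x_3 + 30, LT = x_1x_2.
h_2 = -3x_1x_2 + 7/4x_2^2 - 8x_3^2 + 2x_1 + 25/4, LT = x_1x_2.

S(h_1,h_2): lcm = x_1x_2. S = 11/12x_1 + 5/12x_3 - 5/12.
  leading term x_1: no divisor's leading term divides it; move 11/12x_1 to the remainder.
  leading term x_3: no divisor's leading term divides it; move 5/12x_3 to the remainder.
  leading term 1: no divisor's leading term divides it; move -5/12 to the remainder.
  remainder 11/12x_1 + 5/12x_3 - 5/12 ≠ 0; add k_3 = 11/12x_1 + 5/12x_3 - 5/12 to the basis.

S(h_1,k_3): lcm = x_1x_2. S = -7/12x_2^2 - 5/11x_2x_3 + 8/3x_3^2 + 1/4x_1 + 5/11x_2 + 5/12x_3 - 5/2.
  leading term x_2^2: no divisor's leading term divides it; move -7/12x_2^2 to the remainder.
  leading term x_2x_3: no divisor's leading term divides it; move -5/11x_2x_3 to the remainder.
  leading term x_3^2: no divisor's leading term divides it; move 8/3x_3^2 to the remainder.
  leading term x_1: subtract (3/11)·k_3 from 1/4x_1 + 5/11x_2 + 5/12x_3 - 5/2 → 5/11x_2 + 10/33x_3 - 105/44
  leading term x_2: no divisor's leading term divides it; move 5/11x_2 to the remainder.
  leading term x_3: no divisor's leading term divides it; move 10/33x_3 to the remainder.
  leading term 1: no divisor's leading term divides it; move -105/44 to the remainder.
  remainder -7/12x_2^2 - 5/11x_2x_3 + 8/3x_3^2 + 5/11x_2 + 10/33x_3 - 105/44 ≠ 0; add k_4 = -7/12x_2^2 - 5/11x_2x_3 + 8/3x_3^2 + 5/11x_2 + 10/33x_3 - 105/44 to the basis.

The other S-polynomials (S(h_2,k_3), S(h_1,k_4), S(h_2,k_4), S(k_3,k_4)) all reduce to 0 modulo the current basis, so we have a Gröbner basis.
Inter-reduce: drop elements whose leading term is divisible by another's, tail-reduce, and make monic.
Reduced Gröbner basis: {x_2^2 + 60/77x_2x_3 - 32/7x_3^2 - 60/77x_2 - 40/77x_3 + 45/11, x_1 + 5/11x_3 - 5/11}.

Same reduced basis, so the two generating sets span the same ideal.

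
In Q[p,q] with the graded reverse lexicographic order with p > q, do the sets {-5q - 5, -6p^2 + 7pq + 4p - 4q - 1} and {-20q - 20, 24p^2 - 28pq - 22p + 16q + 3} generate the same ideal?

Two ideals are equal iff their reduced Gröbner bases coincide (the reduced basis is unique for a fixed ordering).
Buchberger on the first generating set:
f_1 = -5q - 5, LT = q.
f_2 = -6p^2 + 7pq + 4p - 4q - 1, LT = p^2.

The S-polynomials (S(f_1,f_2)) all reduce to 0 modulo the current basis, so we have a Gröbner basis.
Inter-reduce: drop elements whose leading term is divisible by another's, tail-reduce, and make monic.
Reduced Gröbner basis: {p^2 + 1/2p - 1/2, q + 1}.

Buchberger on the second generating set:
h_1 = -20q - 20, LT = q.
h_2 = 24p^2 - 28pq - 22p + 16q + 3, LT = p^2.

The S-polynomials (S(h_1,h_2)) all reduce to 0 modulo the current basis, so we have a Gröbner basis.
Inter-reduce: drop elements whose leading term is divisible by another's, tail-reduce, and make monic.
Reduced Gröbner basis: {p^2 + 1/4p - 13/24, q + 1}.

Since the reduced bases disagree, the two ideals are not the same.

No, the ideals differ.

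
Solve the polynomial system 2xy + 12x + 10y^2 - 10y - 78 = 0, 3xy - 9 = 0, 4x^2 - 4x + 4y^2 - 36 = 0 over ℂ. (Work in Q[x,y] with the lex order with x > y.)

Compute a lex Gröbner basis by Buchberger's algorithm.
f_1 = 2xy + 12x + 10y^2 - 10y - 78, LT = xy.
f_2 = 3xy - 9, LT = xy.
f_3 = 4x^2 - 4x + 4y^2 - 36, LT = x^2.

S(f_1,f_2): lcm = xy. S = 6x + 5y^2 - 5y - 36.
  reduce S modulo (f_1, f_2, f_3):
  remainder 6x + 5y^2 - 5y - 36 ≠ 0; add h_4 = 6x + 5y^2 - 5y - 36 to the basis.

S(f_1,f_3): lcm = x^2y. S = 6x^2 + 5xy^2 - 4xy - 39x - y^3 + 9y.
  reduce S modulo (f_1, f_2, f_3, h_4):
  remainder -26y^3 + 93/2y^2 + 353/2y - 246 ≠ 0; add h_5 = -26y^3 + 93/2y^2 + 353/2y - 246 to the basis.

S(f_2,f_3): lcm = x^2y. S = xy - 3x - y^3 + 9y.
  reduce S modulo (f_1, f_2, f_3, h_4, h_5):
  remainder 37/52y^2 - 15/52y - 72/13 ≠ 0; add h_6 = 37/52y^2 - 15/52y - 72/13 to the basis.

S(f_1,h_4): lcm = xy. S = 6x - 5/6y^3 + 35/6y^2 + y - 39.
  reduce S modulo (f_1, f_2, f_3, h_4, h_5, h_6):
  remainder 17/222y - 17/74 ≠ 0; add h_7 = 17/222y - 17/74 to the basis.

The other S-polynomials (S(f_2,h_4), S(f_3,h_4), S(f_1,h_5), S(f_2,h_5), S(f_3,h_5), S(h_4,h_5), S(f_1,h_6), S(f_2,h_6), S(f_3,h_6), S(h_4,h_6), S(h_5,h_6), S(f_1,h_7), S(f_2,h_7), S(f_3,h_7), S(h_4,h_7), S(h_5,h_7), S(h_6,h_7)) all reduce to 0 modulo the current basis, so we have a Gröbner basis.
Inter-reduce: drop elements whose leading term is divisible by another's, tail-reduce, and make monic.
Reduced Gröbner basis: {x - 1, y - 3}.

Since the basis is lex-ordered, y - 3 is univariate in y. Its roots are {3}. Back-substituting each root into the other basis elements fixes the other coordinates.
  y = 3: the earlier basis element becomes x - 1 = 0, giving x = 1 — point (1, 3).

{(1, 3)}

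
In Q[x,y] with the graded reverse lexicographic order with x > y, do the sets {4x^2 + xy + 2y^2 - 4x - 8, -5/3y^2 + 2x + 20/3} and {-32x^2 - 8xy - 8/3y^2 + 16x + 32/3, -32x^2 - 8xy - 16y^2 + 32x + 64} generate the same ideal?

Since reduced Gröbner bases are canonical representatives of ideals under a given ordering, it suffices to compute and compare them.
Buchberger on the first generating set:
f_1 = 4x^2 + xy + 2y^2 - 4x - 8, LT = x^2.
f_2 = -5/3y^2 + 2x + 20/3, LT = y^2.

S(f_1,f_2): leading monomials are coprime, so the S-polynomial reduces to 0 (Buchberger's first criterion).
Every S-polynomial of the final basis reduces to 0, so we have a Gröbner basis.
Inter-reduce: drop elements whose leading term is divisible by another's, tail-reduce, and make monic.
Reduced Gröbner basis: {x^2 + 1/4xy - 2/5x, y^2 - 6/5x - 4}.

Buchberger on the second generating set:
h_1 = -32x^2 - 8xy - 8/3y^2 + 16x + 32/3, LT = x^2.
h_2 = -32x^2 - 8xy - 16y^2 + 32x + 64, LT = x^2.

S(h_1,h_2): lcm = x^2. S = -5/12y^2 + 1/2x + 5/3.
  leading term y^2: no divisor's leading term divides it; move -5/12y^2 to the remainder.
  leading term x: no divisor's leading term divides it; move 1/2x to the remainder.
  leading term 1: no divisor's leading term divides it; move 5/3 to the remainder.
  remainder -5/12y^2 + 1/2x + 5/3 ≠ 0; add k_3 = -5/12y^2 + 1/2x + 5/3 to the basis.

S(h_1,k_3): leading monomials are coprime, so the S-polynomial reduces to 0 (Buchberger's first criterion).
S(h_2,k_3): leading monomials are coprime, so the S-polynomial reduces to 0 (Buchberger's first criterion).
Every S-polynomial of the final basis reduces to 0, so we have a Gröbner basis.
Inter-reduce: drop elements whose leading term is divisible by another's, tail-reduce, and make monic.
Reduced Gröbner basis: {x^2 + 1/4xy - 2/5x, y^2 - 6/5x - 4}.

The two bases agree; hence the ideals are identical.
The choice of monomial ordering does not affect the verdict — as long as both bases are computed under the same ordering, their equality decides ideal equality.

Yes, the ideals are equal.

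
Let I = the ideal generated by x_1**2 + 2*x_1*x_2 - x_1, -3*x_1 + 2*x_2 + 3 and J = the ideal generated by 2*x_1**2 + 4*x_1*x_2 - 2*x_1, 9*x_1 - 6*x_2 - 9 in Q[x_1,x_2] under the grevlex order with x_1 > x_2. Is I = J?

Yes, the ideals are equal.

For a fixed monomial order, each ideal has a unique reduced Gröbner basis; comparing bases decides equality.
Buchberger on the first generating set:
f_1 = x_1**2 + 2*x_1*x_2 - x_1, LT = x_1**2.
f_2 = -3*x_1 + 2*x_2 + 3, LT = x_1.

S(f_1,f_2): lcm = x_1**2. S = 8/3*x_1*x_2.
  leading term x_1*x_2: subtract (-8/9*x_2)·f_2 from 8/3*x_1*x_2 → 16/9*x_2**2 + 8/3*x_2
  leading term x_2**2: no divisor's leading term divides it; move 16/9*x_2**2 to the remainder.
  leading term x_2: no divisor's leading term divides it; move 8/3*x_2 to the remainder.
  remainder 16/9*x_2**2 + 8/3*x_2 ≠ 0; add g_3 = 16/9*x_2**2 + 8/3*x_2 to the basis.

The other S-polynomials (S(f_1,g_3), S(f_2,g_3)) all reduce to 0 modulo the current basis, so we have a Gröbner basis.
Inter-reduce: drop elements whose leading term is divisible by another's, tail-reduce, and make monic.
Reduced Gröbner basis: {x_2**2 + 3/2*x_2, x_1 - 2/3*x_2 - 1}.

Buchberger on the second generating set:
h_1 = 2*x_1**2 + 4*x_1*x_2 - 2*x_1, LT = x_1**2.
h_2 = 9*x_1 - 6*x_2 - 9, LT = x_1.

S(h_1,h_2): lcm = x_1**2. S = 8/3*x_1*x_2.
  leading term x_1*x_2: subtract (8/27*x_2)·h_2 from 8/3*x_1*x_2 → 16/9*x_2**2 + 8/3*x_2
  leading term x_2**2: no divisor's leading term divides it; move 16/9*x_2**2 to the remainder.
  leading term x_2: no divisor's leading term divides it; move 8/3*x_2 to the remainder.
  remainder 16/9*x_2**2 + 8/3*x_2 ≠ 0; add k_3 = 16/9*x_2**2 + 8/3*x_2 to the basis.

The other S-polynomials (S(h_1,k_3), S(h_2,k_3)) all reduce to 0 modulo the current basis, so we have a Gröbner basis.
Inter-reduce: drop elements whose leading term is divisible by another's, tail-reduce, and make monic.
Reduced Gröbner basis: {x_2**2 + 3/2*x_2, x_1 - 2/3*x_2 - 1}.

These coincide, so the ideals are equal.
The same test decides containment: I ⊆ J iff every generator of I reduces to 0 modulo a Gröbner basis of J.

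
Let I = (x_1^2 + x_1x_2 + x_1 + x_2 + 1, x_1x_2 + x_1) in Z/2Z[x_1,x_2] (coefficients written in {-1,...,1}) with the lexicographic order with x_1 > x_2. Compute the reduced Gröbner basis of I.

The reduced Gröbner basis is the canonical form of the ideal for this ordering.

f_1 = x_1^2 + x_1x_2 + x_1 + x_2 + 1, LT = x_1^2.
f_2 = x_1x_2 + x_1, LT = x_1x_2.

S(f_1,f_2): lcm = x_1^2x_2. S = x_1^2 + x_1x_2^2 + x_1x_2 + x_2^2 + x_2.
  leading term x_1^2: subtract (1)·f_1 from x_1^2 + x_1x_2^2 + x_1x_2 + x_2^2 + x_2 → x_1x_2^2 + x_1 + x_2^2 + 1
  leading term x_1x_2^2: subtract (x_2)·f_2 from x_1x_2^2 + x_1 + x_2^2 + 1 → x_1x_2 + x_1 + x_2^2 + 1
  leading term x_1x_2: subtract (1)·f_2 from x_1x_2 + x_1 + x_2^2 + 1 → x_2^2 + 1
  leading term x_2^2: no divisor's leading term divides it; move x_2^2 to the remainder.
  leading term 1: no divisor's leading term divides it; move 1 to the remainder.
  remainder x_2^2 + 1 ≠ 0; add g_3 = x_2^2 + 1 to the basis.

S(f_1,g_3): leading monomials are coprime, so the S-polynomial reduces to 0 (Buchberger's first criterion).
S(f_2,g_3): lcm = x_1x_2^2. S = x_1x_2 + x_1.
  leading term x_1x_2: subtract (1)·f_2 from x_1x_2 + x_1 → 0
  remainder 0.

Every S-polynomial of the final basis reduces to 0, so we have a Gröbner basis.

G = {x_1^2 + x_2 + 1, x_1x_2 + x_1, x_2^2 + 1}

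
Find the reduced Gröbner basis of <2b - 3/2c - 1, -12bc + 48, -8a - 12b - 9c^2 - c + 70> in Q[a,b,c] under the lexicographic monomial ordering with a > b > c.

G = {a + 1/2c - 2, b - 3/4c - 1/2, c^2 + 2/3c - 16/3}

The reduced Gröbner basis is the canonical form of the ideal for this ordering.

f_1 = 2b - 3/2c - 1, LT = b.
f_2 = -12bc + 48, LT = bc.
f_3 = -8a - 12b - 9c^2 - c + 70, LT = a.

S(f_1,f_2): lcm = bc. S = -3/4c^2 - 1/2c + 4.
  leading term c^2: no divisor's leading term divides it; move -3/4c^2 to the remainder.
  leading term c: no divisor's leading term divides it; move -1/2c to the remainder.
  leading term 1: no divisor's leading term divides it; move 4 to the remainder.
  remainder -3/4c^2 - 1/2c + 4 ≠ 0; add g_4 = -3/4c^2 - 1/2c + 4 to the basis.

The other S-polynomials (S(f_1,f_3), S(f_2,f_3), S(f_1,g_4), S(f_2,g_4), S(f_3,g_4)) all reduce to 0 modulo the current basis, so we have a Gröbner basis.
Inter-reduce: drop elements whose leading term is divisible by another's, tail-reduce, and make monic.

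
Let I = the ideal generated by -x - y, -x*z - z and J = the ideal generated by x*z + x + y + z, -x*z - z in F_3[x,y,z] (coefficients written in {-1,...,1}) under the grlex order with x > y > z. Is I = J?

Yes, the ideals are equal.

Equality of ideals is decidable: compute both reduced Gröbner bases (unique for the ordering) and check whether they agree.
Buchberger on the first generating set:
f_1 = -x - y, LT = x.
f_2 = -x*z - z, LT = x*z.

S(f_1,f_2): lcm = x*z. S = y*z - z.
  reduce S modulo (f_1, f_2):
  remainder y*z - z ≠ 0; add g_3 = y*z - z to the basis.

The other S-polynomials (S(f_1,g_3), S(f_2,g_3)) all reduce to 0 modulo the current basis, so we have a Gröbner basis.
Inter-reduce: drop elements whose leading term is divisible by another's, tail-reduce, and make monic.
Reduced Gröbner basis: {y*z - z, x + y}.

Buchberger on the second generating set:
h_1 = x*z + x + y + z, LT = x*z.
h_2 = -x*z - z, LT = x*z.

S(h_1,h_2): lcm = x*z. S = x + y.
  reduce S modulo (h_1, h_2):
  remainder x + y ≠ 0; add k_3 = x + y to the basis.

S(h_1,k_3): lcm = x*z. S = -y*z + x + y + z.
  reduce S modulo (h_1, h_2, k_3):
  remainder -y*z + z ≠ 0; add k_4 = -y*z + z to the basis.

The other S-polynomials (S(h_2,k_3), S(h_1,k_4), S(h_2,k_4), S(k_3,k_4)) all reduce to 0 modulo the current basis, so we have a Gröbner basis.
Inter-reduce: drop elements whose leading term is divisible by another's, tail-reduce, and make monic.
Reduced Gröbner basis: {y*z - z, x + y}.

These coincide, so the ideals are equal.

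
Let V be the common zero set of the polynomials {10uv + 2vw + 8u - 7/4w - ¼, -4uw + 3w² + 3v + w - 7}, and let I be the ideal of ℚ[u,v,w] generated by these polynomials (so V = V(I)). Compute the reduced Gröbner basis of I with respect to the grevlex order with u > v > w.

f_1 = 10uv + 2vw + 8u - 7/4w - ¼, LT = uv.
f_2 = -4uw + 3w² + 3v + w - 7, LT = uw.

S(f_1,f_2): lcm = uvw. S = 19/20vw² + ¾v² + ⅘uw + ¼vw - 7/40w² - 7/4v - 1/40w.
  leading term vw²: no divisor's leading term divides it; move 19/20vw² to the remainder.
  leading term v²: no divisor's leading term divides it; move ¾v² to the remainder.
  leading term uw: subtract (-⅕)·f_2 from ⅘uw + ¼vw - 7/40w² - 7/4v - 1/40w → ¼vw + 17/40w² - 23/20v + 7/40w - 7/5
  leading term vw: no divisor's leading term divides it; move ¼vw to the remainder.
  leading term w²: no divisor's leading term divides it; move 17/40w² to the remainder.
  leading term v: no divisor's leading term divides it; move -23/20v to the remainder.
  leading term w: no divisor's leading term divides it; move 7/40w to the remainder.
  leading term 1: no divisor's leading term divides it; move -7/5 to the remainder.
  remainder 19/20vw² + ¾v² + ¼vw + 17/40w² - 23/20v + 7/40w - 7/5 ≠ 0; add g_3 = 19/20vw² + ¾v² + ¼vw + 17/40w² - 23/20v + 7/40w - 7/5 to the basis.

S(f_1,g_3): lcm = uvw². S = ⅕vw³ - 15/19uv² - 5/19uvw + 67/190uw² - 7/40w³ + 23/19uv - 7/38uw - 1/40w² + 28/19u.
  leading term vw³: subtract (4/19w)·g_3 from ⅕vw³ - 15/19uv² - 5/19uvw + 67/190uw² - 7/40w³ + 23/19uv - 7/38uw - 1/40w² + 28/19u → -15/19uv² - 5/19uvw - 3/19v²w + 67/190uw² - 1/19vw² - 201/760w³ + 23/19uv - 7/38uw + 23/95vw - 47/760w² + 28/19u + 28/95w
  leading term uv²: subtract (-3/38v)·f_1 from -15/19uv² - 5/19uvw - 3/19v²w + 67/190uw² - 1/19vw² - 201/760w³ + 23/19uv - 7/38uw + 23/95vw - 47/760w² + 28/19u + 28/95w → -5/19uvw + 67/190uw² - 1/19vw² - 201/760w³ + 35/19uv - 7/38uw + 79/760vw - 47/760w² + 28/19u - 3/152v + 28/95w
  leading term uvw: subtract (-1/38w)·f_1 from -5/19uvw + 67/190uw² - 1/19vw² - 201/760w³ + 35/19uv - 7/38uw + 79/760vw - 47/760w² + 28/19u - 3/152v + 28/95w → 67/190uw² - 201/760w³ + 35/19uv + 1/38uw + 79/760vw - 41/380w² + 28/19u - 3/152v + 219/760w
  leading term uw²: subtract (-67/760w)·f_2 from 67/190uw² - 201/760w³ + 35/19uv + 1/38uw + 79/760vw - 41/380w² + 28/19u - 3/152v + 219/760w → 35/19uv + 1/38uw + 7/19vw - 3/152w² + 28/19u - 3/152v - 25/76w
  leading term uv: subtract (7/38)·f_1 from 35/19uv + 1/38uw + 7/19vw - 3/152w² + 28/19u - 3/152v - 25/76w → 1/38uw - 3/152w² - 3/152v - 1/152w + 7/152
  leading term uw: subtract (-1/152)·f_2 from 1/38uw - 3/152w² - 3/152v - 1/152w + 7/152 → 0
  remainder 0.

S(f_2,g_3): lcm = uvw². S = -¾vw³ - 15/19uv² - 5/19uvw - ¾v²w - 17/38uw² - ¼vw² + 23/19uv - 7/38uw + 7/4vw + 28/19u.
  leading term vw³: subtract (-15/19w)·g_3 from -¾vw³ - 15/19uv² - 5/19uvw - ¾v²w - 17/38uw² - ¼vw² + 23/19uv - 7/38uw + 7/4vw + 28/19u → -15/19uv² - 5/19uvw - 3/19v²w - 17/38uw² - 1/19vw² + 51/152w³ + 23/19uv - 7/38uw + 16/19vw + 21/152w² + 28/19u - 21/19w
  leading term uv²: subtract (-3/38v)·f_1 from -15/19uv² - 5/19uvw - 3/19v²w - 17/38uw² - 1/19vw² + 51/152w³ + 23/19uv - 7/38uw + 16/19vw + 21/152w² + 28/19u - 21/19w → -5/19uvw - 17/38uw² - 1/19vw² + 51/152w³ + 35/19uv - 7/38uw + 107/152vw + 21/152w² + 28/19u - 3/152v - 21/19w
  leading term uvw: subtract (-1/38w)·f_1 from -5/19uvw - 17/38uw² - 1/19vw² + 51/152w³ + 35/19uv - 7/38uw + 107/152vw + 21/152w² + 28/19u - 3/152v - 21/19w → -17/38uw² + 51/152w³ + 35/19uv + 1/38uw + 107/152vw + 7/76w² + 28/19u - 3/152v - 169/152w
  leading term uw²: subtract (17/152w)·f_2 from -17/38uw² + 51/152w³ + 35/19uv + 1/38uw + 107/152vw + 7/76w² + 28/19u - 3/152v - 169/152w → 35/19uv + 1/38uw + 7/19vw - 3/152w² + 28/19u - 3/152v - 25/76w
  leading term uv: subtract (7/38)·f_1 from 35/19uv + 1/38uw + 7/19vw - 3/152w² + 28/19u - 3/152v - 25/76w → 1/38uw - 3/152w² - 3/152v - 1/152w + 7/152
  leading term uw: subtract (-1/152)·f_2 from 1/38uw - 3/152w² - 3/152v - 1/152w + 7/152 → 0
  remainder 0.

Every S-polynomial of the final basis reduces to 0, so we have a Gröbner basis.

G = {vw² + 15/19v² + 5/19vw + 17/38w² - 23/19v + 7/38w - 28/19, uv + ⅕vw + ⅘u - 7/40w - 1/40, uw - ¾w² - ¾v - ¼w + 7/4}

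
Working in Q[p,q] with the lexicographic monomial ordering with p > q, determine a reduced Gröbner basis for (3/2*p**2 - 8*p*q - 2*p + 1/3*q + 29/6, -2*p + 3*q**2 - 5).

f_1 = 3/2*p**2 - 8*p*q - 2*p + 1/3*q + 29/6, LT = p**2.
f_2 = -2*p + 3*q**2 - 5, LT = p.

S(f_1,f_2): lcm = p**2. S = 3/2*p*q**2 - 16/3*p*q - 23/6*p + 2/9*q + 29/9.
  leading term p*q**2: subtract (-3/4*q**2)·f_2 from 3/2*p*q**2 - 16/3*p*q - 23/6*p + 2/9*q + 29/9 → -16/3*p*q - 23/6*p + 9/4*q**4 - 15/4*q**2 + 2/9*q + 29/9
  leading term p*q: subtract (8/3*q)·f_2 from -16/3*p*q - 23/6*p + 9/4*q**4 - 15/4*q**2 + 2/9*q + 29/9 → -23/6*p + 9/4*q**4 - 8*q**3 - 15/4*q**2 + 122/9*q + 29/9
  leading term p: subtract (23/12)·f_2 from -23/6*p + 9/4*q**4 - 8*q**3 - 15/4*q**2 + 122/9*q + 29/9 → 9/4*q**4 - 8*q**3 - 19/2*q**2 + 122/9*q + 461/36
  leading term q**4: no divisor's leading term divides it; move 9/4*q**4 to the remainder.
  leading term q**3: no divisor's leading term divides it; move -8*q**3 to the remainder.
  leading term q**2: no divisor's leading term divides it; move -19/2*q**2 to the remainder.
  leading term q: no divisor's leading term divides it; move 122/9*q to the remainder.
  leading term 1: no divisor's leading term divides it; move 461/36 to the remainder.
  remainder 9/4*q**4 - 8*q**3 - 19/2*q**2 + 122/9*q + 461/36 ≠ 0; add g_3 = 9/4*q**4 - 8*q**3 - 19/2*q**2 + 122/9*q + 461/36 to the basis.

The other S-polynomials (S(f_1,g_3), S(f_2,g_3)) all reduce to 0 modulo the current basis, so we have a Gröbner basis.
Inter-reduce: drop elements whose leading term is divisible by another's, tail-reduce, and make monic.

G = {p - 3/2*q**2 + 5/2, q**4 - 32/9*q**3 - 38/9*q**2 + 488/81*q + 461/81}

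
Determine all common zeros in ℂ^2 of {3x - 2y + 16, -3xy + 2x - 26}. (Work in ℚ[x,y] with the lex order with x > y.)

{(-26/9, 11/3), (-2, 5)}

Compute a lex Gröbner basis by Buchberger's algorithm.
f_1 = 3x - 2y + 16, LT = x.
f_2 = -3xy + 2x - 26, LT = xy.

S(f_1,f_2): lcm = xy. S = ⅔x - ⅔y² + 16/3y - 26/3.
  leading term x: subtract (2/9)·f_1 from ⅔x - ⅔y² + 16/3y - 26/3 → -⅔y² + 52/9y - 110/9
  leading term y²: no divisor's leading term divides it; move -⅔y² to the remainder.
  leading term y: no divisor's leading term divides it; move 52/9y to the remainder.
  leading term 1: no divisor's leading term divides it; move -110/9 to the remainder.
  remainder -⅔y² + 52/9y - 110/9 ≠ 0; add h_3 = -⅔y² + 52/9y - 110/9 to the basis.

The other S-polynomials (S(f_1,h_3), S(f_2,h_3)) all reduce to 0 modulo the current basis, so we have a Gröbner basis.
Inter-reduce: drop elements whose leading term is divisible by another's, tail-reduce, and make monic.
Reduced Gröbner basis: {x - ⅔y + 16/3, y² - 26/3y + 55/3}.

A lex Gröbner basis eliminates variables successively. Here y² - 26/3y + 55/3 depends only on y, with roots {11/3, 5}; lifting each root through the earlier basis elements recovers the full solutions.
  y = 11/3: the earlier basis element becomes x + 26/9 = 0, giving x = -26/9 — point (-26/9, 11/3).
  y = 5: the earlier basis element becomes x + 2 = 0, giving x = -2 — point (-2, 5).
Check: every point annihilates each of the original generators.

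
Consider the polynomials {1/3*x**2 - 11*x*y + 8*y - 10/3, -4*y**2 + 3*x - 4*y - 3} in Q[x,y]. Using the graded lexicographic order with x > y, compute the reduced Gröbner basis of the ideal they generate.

G = {x**2 - 33*x*y + 24*y - 10, y**2 - 3/4*x + y + 3/4}

Buchberger's algorithm terminates because the ascending chain of leading-term ideals stabilizes.

f_1 = 1/3*x**2 - 11*x*y + 8*y - 10/3, LT = x**2.
f_2 = -4*y**2 + 3*x - 4*y - 3, LT = y**2.

The S-polynomials (S(f_1,f_2)) all reduce to 0 modulo the current basis, so we have a Gröbner basis.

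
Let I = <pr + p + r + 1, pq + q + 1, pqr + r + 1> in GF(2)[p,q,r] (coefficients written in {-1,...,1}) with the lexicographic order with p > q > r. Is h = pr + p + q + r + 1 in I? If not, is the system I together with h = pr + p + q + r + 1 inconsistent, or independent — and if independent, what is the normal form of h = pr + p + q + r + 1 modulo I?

Adjoining pr + p + q + r + 1 makes the ideal the whole ring: the system is inconsistent.

First compute the reduced Gröbner basis of I by Buchberger's algorithm.
f_1 = pr + p + r + 1, LT = pr.
f_2 = pq + q + 1, LT = pq.
f_3 = pqr + r + 1, LT = pqr.

S(f_1,f_2): lcm = pqr. S = pq + q + r.
  leading term pq: subtract (1)·f_2 from pq + q + r → r + 1
  leading term r: no divisor's leading term divides it; move r to the remainder.
  leading term 1: no divisor's leading term divides it; move 1 to the remainder.
  remainder r + 1 ≠ 0; add k_4 = r + 1 to the basis.

S(f_1,f_3): lcm = pqr. S = pq + qr + q + r + 1.
  leading term pq: subtract (1)·f_2 from pq + qr + q + r + 1 → qr + r
  leading term qr: subtract (q)·k_4 from qr + r → q + r
  leading term q: no divisor's leading term divides it; move q to the remainder.
  leading term r: subtract (1)·k_4 from r → 1
  leading term 1: no divisor's leading term divides it; move 1 to the remainder.
  remainder q + 1 ≠ 0; add k_5 = q + 1 to the basis.

S(f_2,k_5): lcm = pq. S = p + q + 1.
  leading term p: no divisor's leading term divides it; move p to the remainder.
  leading term q: subtract (1)·k_5 from q + 1 → 0
  remainder p ≠ 0; add k_6 = p to the basis.

The other S-polynomials (S(f_2,f_3), S(f_1,k_4), S(f_2,k_4), S(f_3,k_4), S(f_1,k_5), S(f_3,k_5), S(k_4,k_5), S(f_1,k_6), S(f_2,k_6), S(f_3,k_6), S(k_4,k_6), S(k_5,k_6)) all reduce to 0 modulo the current basis, so we have a Gröbner basis.
Inter-reduce: drop elements whose leading term is divisible by another's, tail-reduce, and make monic.
Reduced Gröbner basis: {p, q + 1, r + 1}.
Label its elements g_1 = p, g_2 = q + 1, g_3 = r + 1.

Reduce h = pr + p + q + r + 1 modulo G:
  leading term pr: subtract (r)·g_1 from pr + p + q + r + 1 → p + q + r + 1
  leading term p: subtract (1)·g_1 from p + q + r + 1 → q + r + 1
  leading term q: subtract (1)·g_2 from q + r + 1 → r
  leading term r: subtract (1)·g_3 from r → 1
  leading term 1: no divisor's leading term divides it; move 1 to the remainder.
  normal form = 1.
The normal form is nonzero, so h ∉ I. Since h minus its normal form lies in I, I + (h) = I + (n) where n = 1; decide whether this ideal is the whole ring.
Here n = 1 is a nonzero constant, hence a unit: 1 ∈ I + (h), the Gröbner basis of I + (h) is {1}, and the enlarged system has no common solution — adjoining h is inconsistent.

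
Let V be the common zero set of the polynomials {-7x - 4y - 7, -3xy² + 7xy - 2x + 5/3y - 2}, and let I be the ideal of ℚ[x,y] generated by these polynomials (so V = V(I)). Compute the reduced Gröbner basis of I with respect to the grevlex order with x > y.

This is the nonlinear analogue of row-reducing a linear system.

f_1 = -7x - 4y - 7, LT = x.
f_2 = -3xy² + 7xy - 2x + 5/3y - 2, LT = xy².

S(f_1,f_2): lcm = xy². S = 4/7y³ + 7/3xy + y² - ⅔x + 5/9y - ⅔.
  reduce S modulo (f_1, f_2):
  remainder 4/7y³ - ⅓y² - 88/63y ≠ 0; add g_3 = 4/7y³ - ⅓y² - 88/63y to the basis.

The other S-polynomials (S(f_1,g_3), S(f_2,g_3)) all reduce to 0 modulo the current basis, so we have a Gröbner basis.
Inter-reduce: drop elements whose leading term is divisible by another's, tail-reduce, and make monic.

G = {y³ - 7/12y² - 22/9y, x + 4/7y + 1}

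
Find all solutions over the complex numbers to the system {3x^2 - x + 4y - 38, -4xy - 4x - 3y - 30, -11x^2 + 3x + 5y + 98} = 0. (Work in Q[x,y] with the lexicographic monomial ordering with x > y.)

Compute a lex Gröbner basis by Buchberger's algorithm.
f_1 = 3x^2 - x + 4y - 38, LT = x^2.
f_2 = -4xy - 4x - 3y - 30, LT = xy.
f_3 = -11x^2 + 3x + 5y + 98, LT = x^2.

S(f_1,f_2): lcm = x^2y. S = -x^2 - 13/12xy - 15/2x + 4/3y^2 - 38/3y.
  leading term x^2: subtract (-1/3)·f_1 from -x^2 - 13/12xy - 15/2x + 4/3y^2 - 38/3y → -13/12xy - 47/6x + 4/3y^2 - 34/3y - 38/3
  leading term xy: subtract (13/48)·f_2 from -13/12xy - 47/6x + 4/3y^2 - 34/3y - 38/3 → -27/4x + 4/3y^2 - 505/48y - 109/24
  leading term x: no divisor's leading term divides it; move -27/4x to the remainder.
  leading term y^2: no divisor's leading term divides it; move 4/3y^2 to the remainder.
  leading term y: no divisor's leading term divides it; move -505/48y to the remainder.
  leading term 1: no divisor's leading term divides it; move -109/24 to the remainder.
  remainder -27/4x + 4/3y^2 - 505/48y - 109/24 ≠ 0; add h_4 = -27/4x + 4/3y^2 - 505/48y - 109/24 to the basis.

S(f_1,f_3): lcm = x^2. S = -2/33x + 59/33y - 124/33.
  leading term x: subtract (8/891)·h_4 from -2/33x + 59/33y - 124/33 → -32/2673y^2 + 10063/5346y - 9935/2673
  leading term y^2: no divisor's leading term divides it; move -32/2673y^2 to the remainder.
  leading term y: no divisor's leading term divides it; move 10063/5346y to the remainder.
  leading term 1: no divisor's leading term divides it; move -9935/2673 to the remainder.
  remainder -32/2673y^2 + 10063/5346y - 9935/2673 ≠ 0; add h_5 = -32/2673y^2 + 10063/5346y - 9935/2673 to the basis.

S(f_2,f_3): lcm = x^2y. S = x^2 + 45/44xy + 15/2x + 5/11y^2 + 98/11y.
  leading term x^2: subtract (1/3)·f_1 from x^2 + 45/44xy + 15/2x + 5/11y^2 + 98/11y → 45/44xy + 47/6x + 5/11y^2 + 250/33y + 38/3
  leading term xy: subtract (-45/176)·f_2 from 45/44xy + 47/6x + 5/11y^2 + 250/33y + 38/3 → 899/132x + 5/11y^2 + 3595/528y + 1319/264
  leading term x: subtract (-899/891)·h_4 from 899/132x + 5/11y^2 + 3595/528y + 1319/264 → 4811/2673y^2 - 925/243y + 1106/2673
  leading term y^2: subtract (-4811/32)·h_5 from 4811/2673y^2 - 925/243y + 1106/2673 → 196551/704y - 196551/352
  leading term y: no divisor's leading term divides it; move 196551/704y to the remainder.
  leading term 1: no divisor's leading term divides it; move -196551/352 to the remainder.
  remainder 196551/704y - 196551/352 ≠ 0; add h_6 = 196551/704y - 196551/352 to the basis.

The other S-polynomials (S(f_1,h_4), S(f_2,h_4), S(f_3,h_4), S(f_1,h_5), S(f_2,h_5), S(f_3,h_5), S(h_4,h_5), S(f_1,h_6), S(f_2,h_6), S(f_3,h_6), S(h_4,h_6), S(h_5,h_6)) all reduce to 0 modulo the current basis, so we have a Gröbner basis.
Inter-reduce: drop elements whose leading term is divisible by another's, tail-reduce, and make monic.
Reduced Gröbner basis: {x + 3, y - 2}.

Elimination: the polynomial y - 2 lies in the elimination ideal for y, so y ∈ {2}. For each such y, the remaining basis elements (now univariate) give the rest of the solution.
  y = 2: the earlier basis element becomes x + 3 = 0, giving x = -3 — point (-3, 2).
Each listed point satisfies every original equation (direct substitution).

{(-3, 2)}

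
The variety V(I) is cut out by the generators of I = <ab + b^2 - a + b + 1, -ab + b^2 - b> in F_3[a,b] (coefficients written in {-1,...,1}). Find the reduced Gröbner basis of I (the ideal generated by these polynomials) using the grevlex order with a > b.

f_1 = ab + b^2 - a + b + 1, LT = ab.
f_2 = -ab + b^2 - b, LT = ab.

S(f_1,f_2): lcm = ab. S = -b^2 - a + 1.
  leading term b^2: no divisor's leading term divides it; move -b^2 to the remainder.
  leading term a: no divisor's leading term divides it; move -a to the remainder.
  leading term 1: no divisor's leading term divides it; move 1 to the remainder.
  remainder -b^2 - a + 1 ≠ 0; add g_3 = -b^2 - a + 1 to the basis.

S(f_1,g_3): lcm = ab^2. S = b^3 - a^2 - ab + b^2 + a + b.
  leading term b^3: subtract (-b)·g_3 from b^3 - a^2 - ab + b^2 + a + b → -a^2 + ab + b^2 + a - b
  leading term a^2: no divisor's leading term divides it; move -a^2 to the remainder.
  leading term ab: subtract (1)·f_1 from ab + b^2 + a - b → -a + b - 1
  leading term a: no divisor's leading term divides it; move -a to the remainder.
  leading term b: no divisor's leading term divides it; move b to the remainder.
  leading term 1: no divisor's leading term divides it; move -1 to the remainder.
  remainder -a^2 - a + b - 1 ≠ 0; add g_4 = -a^2 - a + b - 1 to the basis.

The other S-polynomials (S(f_2,g_3), S(f_1,g_4), S(f_2,g_4), S(g_3,g_4)) all reduce to 0 modulo the current basis, so we have a Gröbner basis.
Inter-reduce: drop elements whose leading term is divisible by another's, tail-reduce, and make monic.

G = {a^2 + a - b + 1, ab + a + b - 1, b^2 + a - 1}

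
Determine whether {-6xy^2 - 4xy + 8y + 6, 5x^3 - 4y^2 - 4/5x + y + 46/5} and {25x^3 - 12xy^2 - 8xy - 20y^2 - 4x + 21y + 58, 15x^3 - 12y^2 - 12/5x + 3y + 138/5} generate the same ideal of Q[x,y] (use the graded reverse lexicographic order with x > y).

Since reduced Gröbner bases are canonical representatives of ideals under a given ordering, it suffices to compute and compare them.
Buchberger on the first generating set:
f_1 = -6xy^2 - 4xy + 8y + 6, LT = xy^2.
f_2 = 5x^3 - 4y^2 - 4/5x + y + 46/5, LT = x^3.

S(f_1,f_2): lcm = x^3y^2. S = 2/3x^3y + 4/5y^4 - 4/3x^2y + 4/25xy^2 - 1/5y^3 - x^2 - 46/25y^2.
  reduce S modulo (f_1, f_2):
  remainder 4/5y^4 - 4/3x^2y + 1/3y^3 - x^2 - 148/75y^2 - 76/75y + 4/25 ≠ 0; add g_3 = 4/5y^4 - 4/3x^2y + 1/3y^3 - x^2 - 148/75y^2 - 76/75y + 4/25 to the basis.

The other S-polynomials (S(f_1,g_3), S(f_2,g_3)) all reduce to 0 modulo the current basis, so we have a Gröbner basis.
Inter-reduce: drop elements whose leading term is divisible by another's, tail-reduce, and make monic.
Reduced Gröbner basis: {y^4 - 5/3x^2y + 5/12y^3 - 5/4x^2 - 37/15y^2 - 19/15y + 1/5, x^3 - 4/5y^2 - 4/25x + 1/5y + 46/25, xy^2 + 2/3xy - 4/3y - 1}.

Buchberger on the second generating set:
h_1 = 25x^3 - 12xy^2 - 8xy - 20y^2 - 4x + 21y + 58, LT = x^3.
h_2 = 15x^3 - 12y^2 - 12/5x + 3y + 138/5, LT = x^3.

S(h_1,h_2): lcm = x^3. S = -12/25xy^2 - 8/25xy + 16/25y + 12/25.
  reduce S modulo (h_1, h_2):
  remainder -12/25xy^2 - 8/25xy + 16/25y + 12/25 ≠ 0; add k_3 = -12/25xy^2 - 8/25xy + 16/25y + 12/25 to the basis.

S(h_1,k_3): lcm = x^3y^2. S = -12/25xy^4 - 2/3x^3y - 8/25xy^3 - 4/5y^4 + 4/3x^2y - 4/25xy^2 + 21/25y^3 + x^2 + 58/25y^2.
  reduce S modulo (h_1, h_2, k_3):
  remainder -4/5y^4 + 4/3x^2y - 1/3y^3 + x^2 + 148/75y^2 + 76/75y - 4/25 ≠ 0; add k_4 = -4/5y^4 + 4/3x^2y - 1/3y^3 + x^2 + 148/75y^2 + 76/75y - 4/25 to the basis.

The other S-polynomials (S(h_2,k_3), S(h_1,k_4), S(h_2,k_4), S(k_3,k_4)) all reduce to 0 modulo the current basis, so we have a Gröbner basis.
Inter-reduce: drop elements whose leading term is divisible by another's, tail-reduce, and make monic.
Reduced Gröbner basis: {y^4 - 5/3x^2y + 5/12y^3 - 5/4x^2 - 37/15y^2 - 19/15y + 1/5, x^3 - 4/5y^2 - 4/25x + 1/5y + 46/25, xy^2 + 2/3xy - 4/3y - 1}.

These coincide, so the ideals are equal.
The same test decides containment: I ⊆ J iff every generator of I reduces to 0 modulo a Gröbner basis of J.

Yes, the ideals are equal.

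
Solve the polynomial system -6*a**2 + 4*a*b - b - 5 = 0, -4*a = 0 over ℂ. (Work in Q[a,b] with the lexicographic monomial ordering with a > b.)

{(0, -5)}

Compute a lex Gröbner basis by Buchberger's algorithm.
f_1 = -6*a**2 + 4*a*b - b - 5, LT = a**2.
f_2 = -4*a, LT = a.

S(f_1,f_2): lcm = a**2. S = -2/3*a*b + 1/6*b + 5/6.
  leading term a*b: subtract (1/6*b)·f_2 from -2/3*a*b + 1/6*b + 5/6 → 1/6*b + 5/6
  leading term b: no divisor's leading term divides it; move 1/6*b to the remainder.
  leading term 1: no divisor's leading term divides it; move 5/6 to the remainder.
  remainder 1/6*b + 5/6 ≠ 0; add h_3 = 1/6*b + 5/6 to the basis.

The other S-polynomials (S(f_1,h_3), S(f_2,h_3)) all reduce to 0 modulo the current basis, so we have a Gröbner basis.
Inter-reduce: drop elements whose leading term is divisible by another's, tail-reduce, and make monic.
Reduced Gröbner basis: {a, b + 5}.

From the last basis element, b + 5 = 0, so b takes values in {-5}. Each choice, substituted upward through the basis, yields the corresponding point(s) of the solution set.
  b = -5: the earlier basis element becomes a = 0, giving a = 0 — point (0, -5).
Check: every point annihilates each of the original generators.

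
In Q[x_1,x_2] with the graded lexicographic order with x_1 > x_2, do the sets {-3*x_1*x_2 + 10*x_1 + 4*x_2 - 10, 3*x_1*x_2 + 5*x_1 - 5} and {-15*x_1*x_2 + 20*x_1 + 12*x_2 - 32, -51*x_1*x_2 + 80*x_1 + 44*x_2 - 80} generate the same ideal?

No, the ideals differ.

Since reduced Gröbner bases are canonical representatives of ideals under a given ordering, it suffices to compute and compare them.
Buchberger on the first generating set:
f_1 = -3*x_1*x_2 + 10*x_1 + 4*x_2 - 10, LT = x_1*x_2.
f_2 = 3*x_1*x_2 + 5*x_1 - 5, LT = x_1*x_2.

S(f_1,f_2): lcm = x_1*x_2. S = -5*x_1 - 4/3*x_2 + 5.
  reduce S modulo (f_1, f_2):
  remainder -5*x_1 - 4/3*x_2 + 5 ≠ 0; add g_3 = -5*x_1 - 4/3*x_2 + 5 to the basis.

S(f_1,g_3): lcm = x_1*x_2. S = -4/15*x_2**2 - 10/3*x_1 - 1/3*x_2 + 10/3.
  reduce S modulo (f_1, f_2, g_3):
  remainder -4/15*x_2**2 + 5/9*x_2 ≠ 0; add g_4 = -4/15*x_2**2 + 5/9*x_2 to the basis.

The other S-polynomials (S(f_2,g_3), S(f_1,g_4), S(f_2,g_4), S(g_3,g_4)) all reduce to 0 modulo the current basis, so we have a Gröbner basis.
Inter-reduce: drop elements whose leading term is divisible by another's, tail-reduce, and make monic.
Reduced Gröbner basis: {x_2**2 - 25/12*x_2, x_1 + 4/15*x_2 - 1}.

Buchberger on the second generating set:
h_1 = -15*x_1*x_2 + 20*x_1 + 12*x_2 - 32, LT = x_1*x_2.
h_2 = -51*x_1*x_2 + 80*x_1 + 44*x_2 - 80, LT = x_1*x_2.

S(h_1,h_2): lcm = x_1*x_2. S = 4/17*x_1 + 16/255*x_2 + 48/85.
  reduce S modulo (h_1, h_2):
  remainder 4/17*x_1 + 16/255*x_2 + 48/85 ≠ 0; add k_3 = 4/17*x_1 + 16/255*x_2 + 48/85 to the basis.

S(h_1,k_3): lcm = x_1*x_2. S = -4/15*x_2**2 - 4/3*x_1 - 16/5*x_2 + 32/15.
  reduce S modulo (h_1, h_2, k_3):
  remainder -4/15*x_2**2 - 128/45*x_2 + 16/3 ≠ 0; add k_4 = -4/15*x_2**2 - 128/45*x_2 + 16/3 to the basis.

The other S-polynomials (S(h_2,k_3), S(h_1,k_4), S(h_2,k_4), S(k_3,k_4)) all reduce to 0 modulo the current basis, so we have a Gröbner basis.
Inter-reduce: drop elements whose leading term is divisible by another's, tail-reduce, and make monic.
Reduced Gröbner basis: {x_2**2 + 32/3*x_2 - 20, x_1 + 4/15*x_2 + 12/5}.

Since the reduced bases disagree, the two ideals are not the same.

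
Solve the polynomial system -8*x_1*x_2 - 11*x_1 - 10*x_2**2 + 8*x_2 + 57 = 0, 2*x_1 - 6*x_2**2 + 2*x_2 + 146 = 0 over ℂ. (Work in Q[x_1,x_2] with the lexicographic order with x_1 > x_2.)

Compute a lex Gröbner basis by Buchberger's algorithm.
f_1 = -8*x_1*x_2 - 11*x_1 - 10*x_2**2 + 8*x_2 + 57, LT = x_1*x_2.
f_2 = 2*x_1 - 6*x_2**2 + 2*x_2 + 146, LT = x_1.

S(f_1,f_2): lcm = x_1*x_2. S = 11/8*x_1 + 3*x_2**3 + 1/4*x_2**2 - 74*x_2 - 57/8.
  leading term x_1: subtract (11/16)·f_2 from 11/8*x_1 + 3*x_2**3 + 1/4*x_2**2 - 74*x_2 - 57/8 → 3*x_2**3 + 35/8*x_2**2 - 603/8*x_2 - 215/2
  leading term x_2**3: no divisor's leading term divides it; move 3*x_2**3 to the remainder.
  leading term x_2**2: no divisor's leading term divides it; move 35/8*x_2**2 to the remainder.
  leading term x_2: no divisor's leading term divides it; move -603/8*x_2 to the remainder.
  leading term 1: no divisor's leading term divides it; move -215/2 to the remainder.
  remainder 3*x_2**3 + 35/8*x_2**2 - 603/8*x_2 - 215/2 ≠ 0; add h_3 = 3*x_2**3 + 35/8*x_2**2 - 603/8*x_2 - 215/2 to the basis.

The other S-polynomials (S(f_1,h_3), S(f_2,h_3)) all reduce to 0 modulo the current basis, so we have a Gröbner basis.
Inter-reduce: drop elements whose leading term is divisible by another's, tail-reduce, and make monic.
Reduced Gröbner basis: {x_1 - 3*x_2**2 + x_2 + 73, x_2**3 + 35/24*x_2**2 - 201/8*x_2 - 215/6}.

The lex basis is triangular: the last element involves only x_2. Solving x_2**3 + 35/24*x_2**2 - 201/8*x_2 - 215/6 = 0 gives x_2 ∈ {5, -155/48 - sqrt(7513)/48, -155/48 + sqrt(7513)/48}; substituting each value into the earlier elements determines the remaining variables.
  x_2 = 5: the earlier basis element becomes x_1 + 3 = 0, giving x_1 = -3 — point (-3, 5).
  x_2 = -155/48 - sqrt(7513)/48: the earlier basis element becomes x_1 - 163*sqrt(7513)/384 + 11023/384 = 0, giving x_1 = -11023/384 + 163*sqrt(7513)/384 — point (-11023/384 + 163*sqrt(7513)/384, -155/48 - sqrt(7513)/48).
  x_2 = -155/48 + sqrt(7513)/48: the earlier basis element becomes x_1 + 11023/384 + 163*sqrt(7513)/384 = 0, giving x_1 = -163*sqrt(7513)/384 - 11023/384 — point (-163*sqrt(7513)/384 - 11023/384, -155/48 + sqrt(7513)/48).
Each listed point satisfies every original equation (direct substitution).

{(-3, 5), (-11023/384 + 163*sqrt(7513)/384, -155/48 - sqrt(7513)/48), (-163*sqrt(7513)/384 - 11023/384, -155/48 + sqrt(7513)/48)}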